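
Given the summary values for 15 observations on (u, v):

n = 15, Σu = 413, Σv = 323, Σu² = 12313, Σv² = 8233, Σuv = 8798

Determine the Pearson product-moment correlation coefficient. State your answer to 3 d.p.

-0.087

r = (nΣuv − ΣuΣv) / √[(nΣu² − (Σu)²)(nΣv² − (Σv)²)]
Numerator: 15×8798 − 413×323 = -1429
Denominator: √[(184695 − 170569)(123495 − 104329)] = √[14126 × 19166] = 16454.1459
r = -1429 / 16454.1459 ≈ -0.087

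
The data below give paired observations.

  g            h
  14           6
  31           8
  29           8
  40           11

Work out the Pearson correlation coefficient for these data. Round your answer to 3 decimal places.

n = 4, Σg = 114, Σh = 33, Σg² = 3598, Σh² = 285, Σgh = 1004
nΣgh − ΣgΣh = 4016 − 3762 = 254
nΣg² − (Σg)² = 14392 − 12996 = 1396; nΣh² − (Σh)² = 1140 − 1089 = 51
r = 254 / √(1396 × 51) = 254 / 266.8258 ≈ 0.952

0.952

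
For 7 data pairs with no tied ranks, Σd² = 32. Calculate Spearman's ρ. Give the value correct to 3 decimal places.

0.429

ρ = 1 − 6Σd² / [n(n²−1)] = 1 − 6×32 / (7×48)
  = 1 − 192/336 = 1 − 0.5714 ≈ 0.429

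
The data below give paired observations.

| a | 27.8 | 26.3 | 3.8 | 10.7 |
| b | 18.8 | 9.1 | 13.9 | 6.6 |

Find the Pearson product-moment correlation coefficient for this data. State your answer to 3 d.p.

n = 4, Σa = 68.6, Σb = 48.4, Σa² = 1593.46, Σb² = 673.02, Σab = 885.41
nΣab − ΣaΣb = 3541.64 − 3320.24 = 221.4
nΣa² − (Σa)² = 6373.84 − 4705.96 = 1667.88; nΣb² − (Σb)² = 2692.08 − 2342.56 = 349.52
r = 221.4 / √(1667.88 × 349.52) = 221.4 / 763.5165 ≈ 0.290

0.290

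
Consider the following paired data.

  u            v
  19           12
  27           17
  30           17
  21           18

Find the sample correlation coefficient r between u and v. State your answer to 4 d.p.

n = 4, Σu = 97, Σv = 64, Σu² = 2431, Σv² = 1046, Σuv = 1575
nΣuv − ΣuΣv = 6300 − 6208 = 92
nΣu² − (Σu)² = 9724 − 9409 = 315; nΣv² − (Σv)² = 4184 − 4096 = 88
r = 92 / √(315 × 88) = 92 / 166.4932 ≈ 0.5526

0.5526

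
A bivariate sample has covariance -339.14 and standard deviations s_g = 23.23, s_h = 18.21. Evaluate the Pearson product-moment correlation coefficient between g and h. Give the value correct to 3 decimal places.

-0.802

r = Cov(g,h) / (s_g · s_h) = -339.14 / (23.23 × 18.21)
  = -339.14 / 423.0183 ≈ -0.802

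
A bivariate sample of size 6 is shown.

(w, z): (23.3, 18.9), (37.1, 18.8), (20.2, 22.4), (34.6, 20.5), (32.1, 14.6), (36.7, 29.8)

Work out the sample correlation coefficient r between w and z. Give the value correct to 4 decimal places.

0.1561

n = 6, Σw = 184, Σz = 125, Σw² = 5901.8, Σz² = 2733.86, Σwz = 3861.95
nΣwz − ΣwΣz = 23171.7 − 23000 = 171.7
nΣw² − (Σw)² = 35410.8 − 33856 = 1554.8; nΣz² − (Σz)² = 16403.16 − 15625 = 778.16
r = 171.7 / √(1554.8 × 778.16) = 171.7 / 1099.9469 ≈ 0.1561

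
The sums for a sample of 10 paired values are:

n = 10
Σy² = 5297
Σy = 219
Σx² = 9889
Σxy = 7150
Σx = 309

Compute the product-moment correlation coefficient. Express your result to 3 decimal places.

0.927

r = (nΣxy − ΣxΣy) / √[(nΣx² − (Σx)²)(nΣy² − (Σy)²)]
Numerator: 10×7150 − 309×219 = 3829
Denominator: √[(98890 − 95481)(52970 − 47961)] = √[3409 × 5009] = 4132.2731
r = 3829 / 4132.2731 ≈ 0.927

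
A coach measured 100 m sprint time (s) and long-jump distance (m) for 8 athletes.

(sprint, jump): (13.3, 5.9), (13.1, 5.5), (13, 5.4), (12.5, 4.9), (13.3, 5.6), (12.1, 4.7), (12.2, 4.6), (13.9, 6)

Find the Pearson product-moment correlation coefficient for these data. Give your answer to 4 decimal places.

n = 8, Σx = 103.4, Σy = 42.6, Σx² = 1339.1, Σy² = 228.84, Σxy = 552.84
nΣxy − ΣxΣy = 4422.72 − 4404.84 = 17.88
nΣx² − (Σx)² = 10712.8 − 10691.56 = 21.24; nΣy² − (Σy)² = 1830.72 − 1814.76 = 15.96
r = 17.88 / √(21.24 × 15.96) = 17.88 / 18.4117 ≈ 0.9711

0.9711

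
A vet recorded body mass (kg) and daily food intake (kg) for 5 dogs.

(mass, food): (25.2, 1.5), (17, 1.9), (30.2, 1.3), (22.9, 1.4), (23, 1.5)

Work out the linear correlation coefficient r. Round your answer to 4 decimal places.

-0.8979

n = 5, Σx = 118.3, Σy = 7.6, Σx² = 2889.49, Σy² = 11.76, Σxy = 175.92
nΣxy − ΣxΣy = 879.6 − 899.08 = -19.48
nΣx² − (Σx)² = 14447.45 − 13994.89 = 452.56; nΣy² − (Σy)² = 58.8 − 57.76 = 1.04
r = -19.48 / √(452.56 × 1.04) = -19.48 / 21.6948 ≈ -0.8979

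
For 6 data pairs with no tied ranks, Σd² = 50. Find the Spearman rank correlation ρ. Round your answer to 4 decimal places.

-0.4286

ρ = 1 − 6Σd² / [n(n²−1)] = 1 − 6×50 / (6×35)
  = 1 − 300/210 = 1 − 1.42857 ≈ -0.4286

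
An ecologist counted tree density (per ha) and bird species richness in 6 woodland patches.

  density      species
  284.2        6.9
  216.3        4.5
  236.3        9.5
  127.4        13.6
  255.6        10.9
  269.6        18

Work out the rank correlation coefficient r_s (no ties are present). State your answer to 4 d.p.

Rank density: 6, 2, 3, 1, 4, 5
Rank species: 2, 1, 3, 5, 4, 6
d = rank(density) − rank(species): 4, 1, 0, -4, 0, -1; Σd² = 34
ρ = 1 − 6Σd² / [n(n²−1)] = 1 − 6×34 / (6×35) = 1 − 204/210 ≈ 0.0286

0.0286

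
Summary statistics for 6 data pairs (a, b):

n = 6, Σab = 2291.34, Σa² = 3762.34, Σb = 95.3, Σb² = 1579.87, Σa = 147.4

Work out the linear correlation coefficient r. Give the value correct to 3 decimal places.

-0.516

r = (nΣab − ΣaΣb) / √[(nΣa² − (Σa)²)(nΣb² − (Σb)²)]
Numerator: 6×2291.34 − 147.4×95.3 = -299.18
Denominator: √[(22574.04 − 21726.76)(9479.22 − 9082.09)] = √[847.28 × 397.13] = 580.0692
r = -299.18 / 580.0692 ≈ -0.516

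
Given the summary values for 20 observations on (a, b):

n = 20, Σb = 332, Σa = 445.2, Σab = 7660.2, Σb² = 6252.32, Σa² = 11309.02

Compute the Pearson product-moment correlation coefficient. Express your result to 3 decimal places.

0.265

r = (nΣab − ΣaΣb) / √[(nΣa² − (Σa)²)(nΣb² − (Σb)²)]
Numerator: 20×7660.2 − 445.2×332 = 5397.6
Denominator: √[(226180.4 − 198203.04)(125046.4 − 110224)] = √[27977.36 × 14822.4] = 20363.9785
r = 5397.6 / 20363.9785 ≈ 0.265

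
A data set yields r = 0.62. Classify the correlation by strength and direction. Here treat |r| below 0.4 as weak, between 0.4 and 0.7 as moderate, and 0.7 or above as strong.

r = 0.62 > 0 so the relationship is positive.
|r| = 0.62, which falls in the moderate range.

moderate positive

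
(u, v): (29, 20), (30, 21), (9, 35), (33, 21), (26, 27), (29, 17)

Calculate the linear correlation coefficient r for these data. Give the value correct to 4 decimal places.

n = 6, Σu = 156, Σv = 141, Σu² = 4428, Σv² = 3525, Σuv = 3413
nΣuv − ΣuΣv = 20478 − 21996 = -1518
nΣu² − (Σu)² = 26568 − 24336 = 2232; nΣv² − (Σv)² = 21150 − 19881 = 1269
r = -1518 / √(2232 × 1269) = -1518 / 1682.9759 ≈ -0.9020

-0.9020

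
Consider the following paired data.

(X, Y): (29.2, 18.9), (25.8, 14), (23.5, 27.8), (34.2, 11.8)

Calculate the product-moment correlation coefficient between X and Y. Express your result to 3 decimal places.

n = 4, ΣX = 112.7, ΣY = 72.5, ΣX² = 3240.17, ΣY² = 1465.29, ΣXY = 1969.94
nΣXY − ΣXΣY = 7879.76 − 8170.75 = -290.99
nΣX² − (ΣX)² = 12960.68 − 12701.29 = 259.39; nΣY² − (ΣY)² = 5861.16 − 5256.25 = 604.91
r = -290.99 / √(259.39 × 604.91) = -290.99 / 396.1156 ≈ -0.735

-0.735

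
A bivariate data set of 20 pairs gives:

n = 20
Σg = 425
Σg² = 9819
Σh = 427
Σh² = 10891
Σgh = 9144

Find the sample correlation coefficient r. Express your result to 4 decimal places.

0.0594

r = (nΣgh − ΣgΣh) / √[(nΣg² − (Σg)²)(nΣh² − (Σh)²)]
Numerator: 20×9144 − 425×427 = 1405
Denominator: √[(196380 − 180625)(217820 − 182329)] = √[15755 × 35491] = 23646.5791
r = 1405 / 23646.5791 ≈ 0.0594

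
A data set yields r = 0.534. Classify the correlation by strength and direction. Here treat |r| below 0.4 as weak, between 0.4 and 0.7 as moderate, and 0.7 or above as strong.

moderate positive

r = 0.534 > 0 so the relationship is positive.
|r| = 0.534, which falls in the moderate range.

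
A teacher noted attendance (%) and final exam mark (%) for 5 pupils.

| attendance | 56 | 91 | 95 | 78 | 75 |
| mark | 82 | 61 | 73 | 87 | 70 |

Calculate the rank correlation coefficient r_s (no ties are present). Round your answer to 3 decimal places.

Rank attendance: 1, 4, 5, 3, 2
Rank mark: 4, 1, 3, 5, 2
d = rank(attendance) − rank(mark): -3, 3, 2, -2, 0; Σd² = 26
ρ = 1 − 6Σd² / [n(n²−1)] = 1 − 6×26 / (5×24) = 1 − 156/120 ≈ -0.300

-0.300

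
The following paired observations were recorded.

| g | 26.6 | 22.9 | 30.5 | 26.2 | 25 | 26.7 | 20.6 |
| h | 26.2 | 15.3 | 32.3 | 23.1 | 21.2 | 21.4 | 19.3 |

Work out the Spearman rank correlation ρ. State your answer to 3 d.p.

0.857

Rank g: 5, 2, 7, 4, 3, 6, 1
Rank h: 6, 1, 7, 5, 3, 4, 2
d = rank(g) − rank(h): -1, 1, 0, -1, 0, 2, -1; Σd² = 8
ρ = 1 − 6Σd² / [n(n²−1)] = 1 − 6×8 / (7×48) = 1 − 48/336 ≈ 0.857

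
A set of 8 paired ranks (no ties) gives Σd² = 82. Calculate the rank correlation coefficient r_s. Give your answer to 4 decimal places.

ρ = 1 − 6Σd² / [n(n²−1)] = 1 − 6×82 / (8×63)
  = 1 − 492/504 = 1 − 0.97619 ≈ 0.0238

0.0238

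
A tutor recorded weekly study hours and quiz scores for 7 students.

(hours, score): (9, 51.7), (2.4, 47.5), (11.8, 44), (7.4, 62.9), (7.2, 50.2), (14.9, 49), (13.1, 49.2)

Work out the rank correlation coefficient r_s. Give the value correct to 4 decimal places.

-0.1786

Rank hours: 4, 1, 5, 3, 2, 7, 6
Rank score: 6, 2, 1, 7, 5, 3, 4
d = rank(hours) − rank(score): -2, -1, 4, -4, -3, 4, 2; Σd² = 66
ρ = 1 − 6Σd² / [n(n²−1)] = 1 − 6×66 / (7×48) = 1 − 396/336 ≈ -0.1786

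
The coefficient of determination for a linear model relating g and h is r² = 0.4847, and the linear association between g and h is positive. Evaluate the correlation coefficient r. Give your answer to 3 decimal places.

0.696

|r| = √0.4847 = 0.696
The association is positive, so r = 0.696.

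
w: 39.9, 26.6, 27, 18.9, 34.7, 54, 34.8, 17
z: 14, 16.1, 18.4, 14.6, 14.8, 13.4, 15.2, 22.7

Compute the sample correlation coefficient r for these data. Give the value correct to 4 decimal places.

n = 8, Σw = 252.9, Σz = 129.2, Σw² = 9005.91, Σz² = 2151.86, Σwz = 3911.62
nΣwz − ΣwΣz = 31292.96 − 32674.68 = -1381.72
nΣw² − (Σw)² = 72047.28 − 63958.41 = 8088.87; nΣz² − (Σz)² = 17214.88 − 16692.64 = 522.24
r = -1381.72 / √(8088.87 × 522.24) = -1381.72 / 2055.3179 ≈ -0.6723

-0.6723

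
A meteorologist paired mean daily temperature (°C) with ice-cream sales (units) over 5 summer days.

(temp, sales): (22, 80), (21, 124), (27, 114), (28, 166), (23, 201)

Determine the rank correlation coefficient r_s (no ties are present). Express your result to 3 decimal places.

0.300

Rank temp: 2, 1, 4, 5, 3
Rank sales: 1, 3, 2, 4, 5
d = rank(temp) − rank(sales): 1, -2, 2, 1, -2; Σd² = 14
ρ = 1 − 6Σd² / [n(n²−1)] = 1 − 6×14 / (5×24) = 1 − 84/120 ≈ 0.300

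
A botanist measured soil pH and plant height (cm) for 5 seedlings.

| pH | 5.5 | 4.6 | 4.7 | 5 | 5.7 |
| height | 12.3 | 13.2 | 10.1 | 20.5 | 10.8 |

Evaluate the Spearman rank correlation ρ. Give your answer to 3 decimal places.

-0.200

Rank pH: 4, 1, 2, 3, 5
Rank height: 3, 4, 1, 5, 2
d = rank(pH) − rank(height): 1, -3, 1, -2, 3; Σd² = 24
ρ = 1 − 6Σd² / [n(n²−1)] = 1 − 6×24 / (5×24) = 1 − 144/120 ≈ -0.200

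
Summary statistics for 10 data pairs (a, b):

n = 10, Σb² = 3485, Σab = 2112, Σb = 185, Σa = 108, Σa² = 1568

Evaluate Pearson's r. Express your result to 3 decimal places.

r = (nΣab − ΣaΣb) / √[(nΣa² − (Σa)²)(nΣb² − (Σb)²)]
Numerator: 10×2112 − 108×185 = 1140
Denominator: √[(15680 − 11664)(34850 − 34225)] = √[4016 × 625] = 1584.2980
r = 1140 / 1584.2980 ≈ 0.720

0.720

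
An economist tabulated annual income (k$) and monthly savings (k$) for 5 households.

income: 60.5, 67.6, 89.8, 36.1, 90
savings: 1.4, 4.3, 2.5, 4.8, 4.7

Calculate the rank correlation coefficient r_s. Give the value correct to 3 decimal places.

Rank income: 2, 3, 4, 1, 5
Rank savings: 1, 3, 2, 5, 4
d = rank(income) − rank(savings): 1, 0, 2, -4, 1; Σd² = 22
ρ = 1 − 6Σd² / [n(n²−1)] = 1 − 6×22 / (5×24) = 1 − 132/120 ≈ -0.100

-0.100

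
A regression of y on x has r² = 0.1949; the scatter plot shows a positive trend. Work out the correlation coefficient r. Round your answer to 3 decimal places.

0.441

|r| = √0.1949 = 0.441
The association is positive, so r = 0.441.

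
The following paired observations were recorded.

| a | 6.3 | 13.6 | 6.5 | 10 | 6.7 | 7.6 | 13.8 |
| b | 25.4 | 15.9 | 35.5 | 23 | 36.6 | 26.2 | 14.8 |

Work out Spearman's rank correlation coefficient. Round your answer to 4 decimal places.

-0.7500

Rank a: 1, 6, 2, 5, 3, 4, 7
Rank b: 4, 2, 6, 3, 7, 5, 1
d = rank(a) − rank(b): -3, 4, -4, 2, -4, -1, 6; Σd² = 98
ρ = 1 − 6Σd² / [n(n²−1)] = 1 − 6×98 / (7×48) = 1 − 588/336 ≈ -0.7500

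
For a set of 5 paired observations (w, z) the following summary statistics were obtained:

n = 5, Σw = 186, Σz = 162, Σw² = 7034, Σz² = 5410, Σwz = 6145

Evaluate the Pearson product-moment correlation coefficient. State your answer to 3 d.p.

0.872

r = (nΣwz − ΣwΣz) / √[(nΣw² − (Σw)²)(nΣz² − (Σz)²)]
Numerator: 5×6145 − 186×162 = 593
Denominator: √[(35170 − 34596)(27050 − 26244)] = √[574 × 806] = 680.1794
r = 593 / 680.1794 ≈ 0.872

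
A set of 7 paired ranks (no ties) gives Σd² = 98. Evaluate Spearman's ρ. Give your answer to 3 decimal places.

ρ = 1 − 6Σd² / [n(n²−1)] = 1 − 6×98 / (7×48)
  = 1 − 588/336 = 1 − 1.7500 ≈ -0.750

-0.750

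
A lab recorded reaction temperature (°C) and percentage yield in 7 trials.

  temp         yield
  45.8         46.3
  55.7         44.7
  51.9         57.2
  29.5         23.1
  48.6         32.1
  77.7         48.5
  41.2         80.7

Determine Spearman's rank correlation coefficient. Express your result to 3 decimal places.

0.214

Rank temp: 3, 6, 5, 1, 4, 7, 2
Rank yield: 4, 3, 6, 1, 2, 5, 7
d = rank(temp) − rank(yield): -1, 3, -1, 0, 2, 2, -5; Σd² = 44
ρ = 1 − 6Σd² / [n(n²−1)] = 1 − 6×44 / (7×48) = 1 − 264/336 ≈ 0.214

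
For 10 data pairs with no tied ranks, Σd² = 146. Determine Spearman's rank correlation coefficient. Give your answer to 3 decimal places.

ρ = 1 − 6Σd² / [n(n²−1)] = 1 − 6×146 / (10×99)
  = 1 − 876/990 = 1 − 0.8848 ≈ 0.115

0.115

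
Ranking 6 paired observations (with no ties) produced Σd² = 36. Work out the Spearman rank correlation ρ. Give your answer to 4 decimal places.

ρ = 1 − 6Σd² / [n(n²−1)] = 1 − 6×36 / (6×35)
  = 1 − 216/210 = 1 − 1.02857 ≈ -0.0286

-0.0286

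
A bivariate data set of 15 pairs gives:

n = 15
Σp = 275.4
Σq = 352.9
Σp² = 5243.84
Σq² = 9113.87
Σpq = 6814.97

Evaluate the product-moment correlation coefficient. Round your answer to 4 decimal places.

0.8608

r = (nΣpq − ΣpΣq) / √[(nΣp² − (Σp)²)(nΣq² − (Σq)²)]
Numerator: 15×6814.97 − 275.4×352.9 = 5035.89
Denominator: √[(78657.6 − 75845.16)(136708.05 − 124538.41)] = √[2812.44 × 12169.64] = 5850.3318
r = 5035.89 / 5850.3318 ≈ 0.8608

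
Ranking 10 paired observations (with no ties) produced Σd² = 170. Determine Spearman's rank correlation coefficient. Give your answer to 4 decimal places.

-0.0303

ρ = 1 − 6Σd² / [n(n²−1)] = 1 − 6×170 / (10×99)
  = 1 − 1020/990 = 1 − 1.03030 ≈ -0.0303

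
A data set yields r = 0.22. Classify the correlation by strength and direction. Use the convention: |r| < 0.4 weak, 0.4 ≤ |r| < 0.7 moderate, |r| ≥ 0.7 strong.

weak positive

r = 0.22 > 0 so the relationship is positive.
|r| = 0.22, which falls in the weak range.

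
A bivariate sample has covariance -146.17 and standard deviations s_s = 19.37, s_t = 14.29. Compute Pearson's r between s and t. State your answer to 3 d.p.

r = Cov(s,t) / (s_s · s_t) = -146.17 / (19.37 × 14.29)
  = -146.17 / 276.7973 ≈ -0.528

-0.528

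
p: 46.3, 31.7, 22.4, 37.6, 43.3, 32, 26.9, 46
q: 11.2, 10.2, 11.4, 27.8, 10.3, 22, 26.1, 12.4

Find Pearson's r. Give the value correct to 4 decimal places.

n = 8, Σp = 286.2, Σq = 131.4, Σp² = 10802.6, Σq² = 2557.34, Σpq = 4565.02
nΣpq − ΣpΣq = 36520.16 − 37606.68 = -1086.52
nΣp² − (Σp)² = 86420.8 − 81910.44 = 4510.36; nΣq² − (Σq)² = 20458.72 − 17265.96 = 3192.76
r = -1086.52 / √(4510.36 × 3192.76) = -1086.52 / 3794.7987 ≈ -0.2863

-0.2863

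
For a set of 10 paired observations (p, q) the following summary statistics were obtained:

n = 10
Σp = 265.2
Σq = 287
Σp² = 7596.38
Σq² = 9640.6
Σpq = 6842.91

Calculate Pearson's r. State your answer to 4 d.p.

-0.8641

r = (nΣpq − ΣpΣq) / √[(nΣp² − (Σp)²)(nΣq² − (Σq)²)]
Numerator: 10×6842.91 − 265.2×287 = -7683.3
Denominator: √[(75963.8 − 70331.04)(96406 − 82369)] = √[5632.76 × 14037] = 8891.9656
r = -7683.3 / 8891.9656 ≈ -0.8641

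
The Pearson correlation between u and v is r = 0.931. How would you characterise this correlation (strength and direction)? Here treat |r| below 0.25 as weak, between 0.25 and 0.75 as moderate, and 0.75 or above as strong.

strong positive

r = 0.931 > 0 so the relationship is positive.
|r| = 0.931, which falls in the strong range.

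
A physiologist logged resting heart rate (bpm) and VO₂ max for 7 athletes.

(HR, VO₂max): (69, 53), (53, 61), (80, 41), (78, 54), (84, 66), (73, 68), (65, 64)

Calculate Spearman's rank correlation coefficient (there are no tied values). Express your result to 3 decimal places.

-0.036

Rank HR: 3, 1, 6, 5, 7, 4, 2
Rank VO₂max: 2, 4, 1, 3, 6, 7, 5
d = rank(HR) − rank(VO₂max): 1, -3, 5, 2, 1, -3, -3; Σd² = 58
ρ = 1 − 6Σd² / [n(n²−1)] = 1 − 6×58 / (7×48) = 1 − 348/336 ≈ -0.036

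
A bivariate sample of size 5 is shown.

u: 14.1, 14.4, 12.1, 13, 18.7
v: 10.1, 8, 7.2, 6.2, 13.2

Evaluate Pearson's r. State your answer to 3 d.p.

0.914

n = 5, Σu = 72.3, Σv = 44.7, Σu² = 1071.27, Σv² = 430.53, Σuv = 672.17
nΣuv − ΣuΣv = 3360.85 − 3231.81 = 129.04
nΣu² − (Σu)² = 5356.35 − 5227.29 = 129.06; nΣv² − (Σv)² = 2152.65 − 1998.09 = 154.56
r = 129.04 / √(129.06 × 154.56) = 129.04 / 141.2357 ≈ 0.914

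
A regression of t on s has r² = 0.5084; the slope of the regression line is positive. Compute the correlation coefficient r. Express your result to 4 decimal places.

0.7130

|r| = √0.5084 = 0.7130
The association is positive, so r = 0.7130.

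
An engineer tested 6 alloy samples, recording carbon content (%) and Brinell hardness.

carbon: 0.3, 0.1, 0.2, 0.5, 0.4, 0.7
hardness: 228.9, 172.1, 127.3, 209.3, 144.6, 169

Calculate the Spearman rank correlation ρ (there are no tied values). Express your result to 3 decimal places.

Rank carbon: 3, 1, 2, 5, 4, 6
Rank hardness: 6, 4, 1, 5, 2, 3
d = rank(carbon) − rank(hardness): -3, -3, 1, 0, 2, 3; Σd² = 32
ρ = 1 − 6Σd² / [n(n²−1)] = 1 − 6×32 / (6×35) = 1 − 192/210 ≈ 0.086

0.086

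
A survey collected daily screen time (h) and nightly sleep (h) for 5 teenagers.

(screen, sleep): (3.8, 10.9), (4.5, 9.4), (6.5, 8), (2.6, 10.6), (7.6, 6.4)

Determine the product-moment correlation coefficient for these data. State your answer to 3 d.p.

n = 5, Σx = 25, Σy = 45.3, Σx² = 141.46, Σy² = 424.49, Σxy = 211.92
nΣxy − ΣxΣy = 1059.6 − 1132.5 = -72.9
nΣx² − (Σx)² = 707.3 − 625 = 82.3; nΣy² − (Σy)² = 2122.45 − 2052.09 = 70.36
r = -72.9 / √(82.3 × 70.36) = -72.9 / 76.0962 ≈ -0.958

-0.958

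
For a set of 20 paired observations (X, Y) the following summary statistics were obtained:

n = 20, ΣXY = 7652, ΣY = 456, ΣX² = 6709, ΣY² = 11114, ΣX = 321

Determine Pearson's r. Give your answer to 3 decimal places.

r = (nΣXY − ΣXΣY) / √[(nΣX² − (ΣX)²)(nΣY² − (ΣY)²)]
Numerator: 20×7652 − 321×456 = 6664
Denominator: √[(134180 − 103041)(222280 − 207936)] = √[31139 × 14344] = 21134.2806
r = 6664 / 21134.2806 ≈ 0.315

0.315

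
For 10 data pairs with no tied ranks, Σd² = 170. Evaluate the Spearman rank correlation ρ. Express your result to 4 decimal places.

-0.0303

ρ = 1 − 6Σd² / [n(n²−1)] = 1 − 6×170 / (10×99)
  = 1 − 1020/990 = 1 − 1.03030 ≈ -0.0303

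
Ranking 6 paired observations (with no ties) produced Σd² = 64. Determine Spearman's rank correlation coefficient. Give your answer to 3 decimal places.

ρ = 1 − 6Σd² / [n(n²−1)] = 1 − 6×64 / (6×35)
  = 1 − 384/210 = 1 − 1.8286 ≈ -0.829

-0.829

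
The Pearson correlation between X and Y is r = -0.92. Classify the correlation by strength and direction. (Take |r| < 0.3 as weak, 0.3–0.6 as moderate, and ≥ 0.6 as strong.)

r = -0.92 < 0 so the relationship is negative.
|r| = 0.92, which falls in the strong range.

strong negative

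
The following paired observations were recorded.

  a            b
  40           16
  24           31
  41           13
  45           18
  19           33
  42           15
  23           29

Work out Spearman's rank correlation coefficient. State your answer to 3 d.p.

-0.714

Rank a: 4, 3, 5, 7, 1, 6, 2
Rank b: 3, 6, 1, 4, 7, 2, 5
d = rank(a) − rank(b): 1, -3, 4, 3, -6, 4, -3; Σd² = 96
ρ = 1 − 6Σd² / [n(n²−1)] = 1 − 6×96 / (7×48) = 1 − 576/336 ≈ -0.714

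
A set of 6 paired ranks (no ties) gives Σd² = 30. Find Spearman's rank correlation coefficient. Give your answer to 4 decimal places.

ρ = 1 − 6Σd² / [n(n²−1)] = 1 − 6×30 / (6×35)
  = 1 − 180/210 = 1 − 0.85714 ≈ 0.1429

0.1429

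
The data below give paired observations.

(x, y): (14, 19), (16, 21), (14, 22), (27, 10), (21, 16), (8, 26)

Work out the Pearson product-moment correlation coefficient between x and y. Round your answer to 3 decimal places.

-0.973

n = 6, Σx = 100, Σy = 114, Σx² = 1882, Σy² = 2318, Σxy = 1724
nΣxy − ΣxΣy = 10344 − 11400 = -1056
nΣx² − (Σx)² = 11292 − 10000 = 1292; nΣy² − (Σy)² = 13908 − 12996 = 912
r = -1056 / √(1292 × 912) = -1056 / 1085.4971 ≈ -0.973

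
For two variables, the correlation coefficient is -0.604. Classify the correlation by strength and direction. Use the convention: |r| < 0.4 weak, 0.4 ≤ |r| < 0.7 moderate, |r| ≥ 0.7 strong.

r = -0.604 < 0 so the relationship is negative.
|r| = 0.604, which falls in the moderate range.

moderate negative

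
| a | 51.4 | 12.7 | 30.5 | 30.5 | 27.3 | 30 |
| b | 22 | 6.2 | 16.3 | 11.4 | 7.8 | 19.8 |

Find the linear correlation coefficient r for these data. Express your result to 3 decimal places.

0.808

n = 6, Σa = 182.4, Σb = 83.5, Σa² = 6309.04, Σb² = 1370.97, Σab = 2861.33
nΣab − ΣaΣb = 17167.98 − 15230.4 = 1937.58
nΣa² − (Σa)² = 37854.24 − 33269.76 = 4584.48; nΣb² − (Σb)² = 8225.82 − 6972.25 = 1253.57
r = 1937.58 / √(4584.48 × 1253.57) = 1937.58 / 2397.2832 ≈ 0.808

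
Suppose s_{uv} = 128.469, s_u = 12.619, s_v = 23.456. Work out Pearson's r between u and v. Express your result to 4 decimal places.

r = Cov(u,v) / (s_u · s_v) = 128.469 / (12.619 × 23.456)
  = 128.469 / 295.9913 ≈ 0.4340

0.4340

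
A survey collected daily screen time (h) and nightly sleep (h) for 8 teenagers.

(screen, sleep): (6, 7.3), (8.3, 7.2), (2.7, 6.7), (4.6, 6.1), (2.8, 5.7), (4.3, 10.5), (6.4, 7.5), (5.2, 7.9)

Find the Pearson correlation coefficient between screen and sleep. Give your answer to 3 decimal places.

0.166

n = 8, Σx = 40.3, Σy = 58.9, Σx² = 227.67, Σy² = 448.63, Σxy = 299.9
nΣxy − ΣxΣy = 2399.2 − 2373.67 = 25.53
nΣx² − (Σx)² = 1821.36 − 1624.09 = 197.27; nΣy² − (Σy)² = 3589.04 − 3469.21 = 119.83
r = 25.53 / √(197.27 × 119.83) = 25.53 / 153.7494 ≈ 0.166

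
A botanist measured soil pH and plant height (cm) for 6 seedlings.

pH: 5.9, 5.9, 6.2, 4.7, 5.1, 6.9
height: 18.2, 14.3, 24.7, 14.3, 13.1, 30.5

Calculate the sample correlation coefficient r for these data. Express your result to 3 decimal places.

n = 6, Σx = 34.7, Σy = 115.1, Σx² = 203.77, Σy² = 2452.17, Σxy = 689.36
nΣxy − ΣxΣy = 4136.16 − 3993.97 = 142.19
nΣx² − (Σx)² = 1222.62 − 1204.09 = 18.53; nΣy² − (Σy)² = 14713.02 − 13248.01 = 1465.01
r = 142.19 / √(18.53 × 1465.01) = 142.19 / 164.7624 ≈ 0.863

0.863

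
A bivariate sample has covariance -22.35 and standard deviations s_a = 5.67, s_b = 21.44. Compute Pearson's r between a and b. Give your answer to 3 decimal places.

-0.184

r = Cov(a,b) / (s_a · s_b) = -22.35 / (5.67 × 21.44)
  = -22.35 / 121.5648 ≈ -0.184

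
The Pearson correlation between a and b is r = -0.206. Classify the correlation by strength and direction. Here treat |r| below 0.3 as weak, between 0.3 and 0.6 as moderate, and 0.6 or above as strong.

r = -0.206 < 0 so the relationship is negative.
|r| = 0.206, which falls in the weak range.

weak negative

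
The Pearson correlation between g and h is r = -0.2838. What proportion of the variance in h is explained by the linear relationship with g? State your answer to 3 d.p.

0.081

r² = (-0.2838)² = 0.081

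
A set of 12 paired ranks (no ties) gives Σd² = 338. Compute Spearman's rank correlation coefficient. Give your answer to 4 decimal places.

-0.1818

ρ = 1 − 6Σd² / [n(n²−1)] = 1 − 6×338 / (12×143)
  = 1 − 2028/1716 = 1 − 1.18182 ≈ -0.1818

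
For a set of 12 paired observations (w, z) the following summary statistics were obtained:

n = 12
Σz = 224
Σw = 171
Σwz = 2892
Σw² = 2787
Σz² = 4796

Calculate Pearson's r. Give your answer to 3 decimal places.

r = (nΣwz − ΣwΣz) / √[(nΣw² − (Σw)²)(nΣz² − (Σz)²)]
Numerator: 12×2892 − 171×224 = -3600
Denominator: √[(33444 − 29241)(57552 − 50176)] = √[4203 × 7376] = 5567.8836
r = -3600 / 5567.8836 ≈ -0.647

-0.647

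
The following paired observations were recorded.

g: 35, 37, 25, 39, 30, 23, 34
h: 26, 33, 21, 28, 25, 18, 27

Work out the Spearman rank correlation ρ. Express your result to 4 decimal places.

Rank g: 5, 6, 2, 7, 3, 1, 4
Rank h: 4, 7, 2, 6, 3, 1, 5
d = rank(g) − rank(h): 1, -1, 0, 1, 0, 0, -1; Σd² = 4
ρ = 1 − 6Σd² / [n(n²−1)] = 1 − 6×4 / (7×48) = 1 − 24/336 ≈ 0.9286

0.9286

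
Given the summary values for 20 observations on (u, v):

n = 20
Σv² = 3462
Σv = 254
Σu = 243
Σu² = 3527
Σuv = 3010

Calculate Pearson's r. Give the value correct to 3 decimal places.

r = (nΣuv − ΣuΣv) / √[(nΣu² − (Σu)²)(nΣv² − (Σv)²)]
Numerator: 20×3010 − 243×254 = -1522
Denominator: √[(70540 − 59049)(69240 − 64516)] = √[11491 × 4724] = 7367.7326
r = -1522 / 7367.7326 ≈ -0.207

-0.207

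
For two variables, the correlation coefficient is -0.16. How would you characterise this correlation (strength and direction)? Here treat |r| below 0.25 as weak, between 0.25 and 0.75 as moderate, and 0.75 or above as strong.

r = -0.16 < 0 so the relationship is negative.
|r| = 0.16, which falls in the weak range.

weak negative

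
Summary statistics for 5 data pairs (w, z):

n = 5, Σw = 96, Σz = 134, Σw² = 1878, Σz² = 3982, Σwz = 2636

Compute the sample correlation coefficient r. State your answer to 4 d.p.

r = (nΣwz − ΣwΣz) / √[(nΣw² − (Σw)²)(nΣz² − (Σz)²)]
Numerator: 5×2636 − 96×134 = 316
Denominator: √[(9390 − 9216)(19910 − 17956)] = √[174 × 1954] = 583.0918
r = 316 / 583.0918 ≈ 0.5419

0.5419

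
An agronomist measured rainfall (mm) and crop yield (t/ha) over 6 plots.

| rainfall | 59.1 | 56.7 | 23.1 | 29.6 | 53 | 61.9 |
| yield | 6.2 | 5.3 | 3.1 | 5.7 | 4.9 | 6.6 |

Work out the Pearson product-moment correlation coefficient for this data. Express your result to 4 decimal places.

0.7167

n = 6, Σx = 283.4, Σy = 31.8, Σx² = 14758.08, Σy² = 176.2, Σxy = 1575.5
nΣxy − ΣxΣy = 9453 − 9012.12 = 440.88
nΣx² − (Σx)² = 88548.48 − 80315.56 = 8232.92; nΣy² − (Σy)² = 1057.2 − 1011.24 = 45.96
r = 440.88 / √(8232.92 × 45.96) = 440.88 / 615.1301 ≈ 0.7167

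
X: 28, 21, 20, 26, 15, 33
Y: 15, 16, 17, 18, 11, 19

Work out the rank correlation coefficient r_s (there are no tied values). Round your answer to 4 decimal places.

0.6000

Rank X: 5, 3, 2, 4, 1, 6
Rank Y: 2, 3, 4, 5, 1, 6
d = rank(X) − rank(Y): 3, 0, -2, -1, 0, 0; Σd² = 14
ρ = 1 − 6Σd² / [n(n²−1)] = 1 − 6×14 / (6×35) = 1 − 84/210 ≈ 0.6000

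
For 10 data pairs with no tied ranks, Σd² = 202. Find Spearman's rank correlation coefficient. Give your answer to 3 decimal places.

-0.224

ρ = 1 − 6Σd² / [n(n²−1)] = 1 − 6×202 / (10×99)
  = 1 − 1212/990 = 1 − 1.2242 ≈ -0.224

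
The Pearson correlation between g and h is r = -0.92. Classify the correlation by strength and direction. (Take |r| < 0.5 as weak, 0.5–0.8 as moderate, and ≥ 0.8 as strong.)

r = -0.92 < 0 so the relationship is negative.
|r| = 0.92, which falls in the strong range.

strong negative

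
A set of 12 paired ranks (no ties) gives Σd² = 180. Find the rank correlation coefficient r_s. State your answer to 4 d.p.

0.3706

ρ = 1 − 6Σd² / [n(n²−1)] = 1 − 6×180 / (12×143)
  = 1 − 1080/1716 = 1 − 0.62937 ≈ 0.3706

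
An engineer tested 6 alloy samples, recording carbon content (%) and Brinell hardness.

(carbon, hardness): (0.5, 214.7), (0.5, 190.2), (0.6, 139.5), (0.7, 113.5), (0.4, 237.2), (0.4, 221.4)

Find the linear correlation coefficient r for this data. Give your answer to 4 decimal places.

n = 6, Σx = 3.1, Σy = 1116.5, Σx² = 1.67, Σy² = 219896.43, Σxy = 549.04
nΣxy − ΣxΣy = 3294.24 − 3461.15 = -166.91
nΣx² − (Σx)² = 10.02 − 9.61 = 0.41; nΣy² − (Σy)² = 1319378.58 − 1246572.25 = 72806.33
r = -166.91 / √(0.41 × 72806.33) = -166.91 / 172.7732 ≈ -0.9661

-0.9661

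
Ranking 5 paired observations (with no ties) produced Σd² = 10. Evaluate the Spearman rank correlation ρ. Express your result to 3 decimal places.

0.500

ρ = 1 − 6Σd² / [n(n²−1)] = 1 − 6×10 / (5×24)
  = 1 − 60/120 = 1 − 0.5000 ≈ 0.500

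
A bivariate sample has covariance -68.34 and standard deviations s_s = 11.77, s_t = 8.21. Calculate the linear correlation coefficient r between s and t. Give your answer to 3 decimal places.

r = Cov(s,t) / (s_s · s_t) = -68.34 / (11.77 × 8.21)
  = -68.34 / 96.6317 ≈ -0.707

-0.707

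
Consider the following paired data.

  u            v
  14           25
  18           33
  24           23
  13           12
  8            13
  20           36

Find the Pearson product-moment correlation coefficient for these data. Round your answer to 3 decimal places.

0.642

n = 6, Σu = 97, Σv = 142, Σu² = 1729, Σv² = 3852, Σuv = 2476
nΣuv − ΣuΣv = 14856 − 13774 = 1082
nΣu² − (Σu)² = 10374 − 9409 = 965; nΣv² − (Σv)² = 23112 − 20164 = 2948
r = 1082 / √(965 × 2948) = 1082 / 1686.6594 ≈ 0.642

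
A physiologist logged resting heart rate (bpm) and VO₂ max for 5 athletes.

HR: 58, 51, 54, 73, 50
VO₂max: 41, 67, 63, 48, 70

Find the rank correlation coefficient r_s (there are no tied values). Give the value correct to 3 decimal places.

-0.900

Rank HR: 4, 2, 3, 5, 1
Rank VO₂max: 1, 4, 3, 2, 5
d = rank(HR) − rank(VO₂max): 3, -2, 0, 3, -4; Σd² = 38
ρ = 1 − 6Σd² / [n(n²−1)] = 1 − 6×38 / (5×24) = 1 − 228/120 ≈ -0.900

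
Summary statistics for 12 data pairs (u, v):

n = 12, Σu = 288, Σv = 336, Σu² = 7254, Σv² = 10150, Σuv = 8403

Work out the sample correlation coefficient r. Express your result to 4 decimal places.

r = (nΣuv − ΣuΣv) / √[(nΣu² − (Σu)²)(nΣv² − (Σv)²)]
Numerator: 12×8403 − 288×336 = 4068
Denominator: √[(87048 − 82944)(121800 − 112896)] = √[4104 × 8904] = 6044.9993
r = 4068 / 6044.9993 ≈ 0.6730

0.6730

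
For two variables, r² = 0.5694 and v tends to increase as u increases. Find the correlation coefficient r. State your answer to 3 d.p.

0.755

|r| = √0.5694 = 0.755
The association is positive, so r = 0.755.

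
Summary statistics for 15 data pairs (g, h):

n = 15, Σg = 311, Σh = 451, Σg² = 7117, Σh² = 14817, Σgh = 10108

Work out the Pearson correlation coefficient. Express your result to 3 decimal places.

r = (nΣgh − ΣgΣh) / √[(nΣg² − (Σg)²)(nΣh² − (Σh)²)]
Numerator: 15×10108 − 311×451 = 11359
Denominator: √[(106755 − 96721)(222255 − 203401)] = √[10034 × 18854] = 13754.3097
r = 11359 / 13754.3097 ≈ 0.826

0.826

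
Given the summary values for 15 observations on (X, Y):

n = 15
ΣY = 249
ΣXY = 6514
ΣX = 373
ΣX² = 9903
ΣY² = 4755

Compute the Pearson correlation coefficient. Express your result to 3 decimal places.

0.516

r = (nΣXY − ΣXΣY) / √[(nΣX² − (ΣX)²)(nΣY² − (ΣY)²)]
Numerator: 15×6514 − 373×249 = 4833
Denominator: √[(148545 − 139129)(71325 − 62001)] = √[9416 × 9324] = 9369.8871
r = 4833 / 9369.8871 ≈ 0.516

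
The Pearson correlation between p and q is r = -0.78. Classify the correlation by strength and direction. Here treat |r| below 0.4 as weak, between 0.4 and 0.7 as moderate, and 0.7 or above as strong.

strong negative

r = -0.78 < 0 so the relationship is negative.
|r| = 0.78, which falls in the strong range.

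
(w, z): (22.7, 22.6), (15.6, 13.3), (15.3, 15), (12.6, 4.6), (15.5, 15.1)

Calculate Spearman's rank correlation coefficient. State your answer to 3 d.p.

Rank w: 5, 4, 2, 1, 3
Rank z: 5, 2, 3, 1, 4
d = rank(w) − rank(z): 0, 2, -1, 0, -1; Σd² = 6
ρ = 1 − 6Σd² / [n(n²−1)] = 1 − 6×6 / (5×24) = 1 − 36/120 ≈ 0.700

0.700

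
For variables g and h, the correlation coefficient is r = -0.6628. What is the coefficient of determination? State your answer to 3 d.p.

0.439

r² = (-0.6628)² = 0.439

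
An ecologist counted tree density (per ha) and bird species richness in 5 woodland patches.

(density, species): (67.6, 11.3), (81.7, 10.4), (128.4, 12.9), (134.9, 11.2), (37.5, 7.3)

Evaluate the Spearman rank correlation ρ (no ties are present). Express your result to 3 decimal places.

0.500

Rank density: 2, 3, 4, 5, 1
Rank species: 4, 2, 5, 3, 1
d = rank(density) − rank(species): -2, 1, -1, 2, 0; Σd² = 10
ρ = 1 − 6Σd² / [n(n²−1)] = 1 − 6×10 / (5×24) = 1 − 60/120 ≈ 0.500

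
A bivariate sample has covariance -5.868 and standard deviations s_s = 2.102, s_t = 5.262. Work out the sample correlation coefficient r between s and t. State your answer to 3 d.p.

r = Cov(s,t) / (s_s · s_t) = -5.868 / (2.102 × 5.262)
  = -5.868 / 11.0607 ≈ -0.531

-0.531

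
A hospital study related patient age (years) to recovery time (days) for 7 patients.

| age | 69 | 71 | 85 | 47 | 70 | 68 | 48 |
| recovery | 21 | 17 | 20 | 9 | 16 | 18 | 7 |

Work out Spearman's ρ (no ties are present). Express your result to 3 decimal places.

0.571

Rank age: 4, 6, 7, 1, 5, 3, 2
Rank recovery: 7, 4, 6, 2, 3, 5, 1
d = rank(age) − rank(recovery): -3, 2, 1, -1, 2, -2, 1; Σd² = 24
ρ = 1 − 6Σd² / [n(n²−1)] = 1 − 6×24 / (7×48) = 1 − 144/336 ≈ 0.571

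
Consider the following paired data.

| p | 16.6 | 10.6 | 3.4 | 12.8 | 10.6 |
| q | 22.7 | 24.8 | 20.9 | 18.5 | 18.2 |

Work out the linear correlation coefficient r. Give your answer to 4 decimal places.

0.1002

n = 5, Σp = 54, Σq = 105.1, Σp² = 675.68, Σq² = 2240.63, Σpq = 1140.48
nΣpq − ΣpΣq = 5702.4 − 5675.4 = 27
nΣp² − (Σp)² = 3378.4 − 2916 = 462.4; nΣq² − (Σq)² = 11203.15 − 11046.01 = 157.14
r = 27 / √(462.4 × 157.14) = 27 / 269.5580 ≈ 0.1002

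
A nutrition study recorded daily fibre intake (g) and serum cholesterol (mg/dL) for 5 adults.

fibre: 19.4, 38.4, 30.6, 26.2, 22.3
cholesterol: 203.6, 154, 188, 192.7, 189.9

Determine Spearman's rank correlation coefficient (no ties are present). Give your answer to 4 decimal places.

Rank fibre: 1, 5, 4, 3, 2
Rank cholesterol: 5, 1, 2, 4, 3
d = rank(fibre) − rank(cholesterol): -4, 4, 2, -1, -1; Σd² = 38
ρ = 1 − 6Σd² / [n(n²−1)] = 1 − 6×38 / (5×24) = 1 − 228/120 ≈ -0.9000

-0.9000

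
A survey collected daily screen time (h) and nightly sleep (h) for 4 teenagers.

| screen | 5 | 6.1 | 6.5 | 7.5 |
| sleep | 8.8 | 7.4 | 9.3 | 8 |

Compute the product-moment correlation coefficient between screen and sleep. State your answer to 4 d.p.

n = 4, Σx = 25.1, Σy = 33.5, Σx² = 160.71, Σy² = 282.69, Σxy = 209.59
nΣxy − ΣxΣy = 838.36 − 840.85 = -2.49
nΣx² − (Σx)² = 642.84 − 630.01 = 12.83; nΣy² − (Σy)² = 1130.76 − 1122.25 = 8.51
r = -2.49 / √(12.83 × 8.51) = -2.49 / 10.4491 ≈ -0.2383

-0.2383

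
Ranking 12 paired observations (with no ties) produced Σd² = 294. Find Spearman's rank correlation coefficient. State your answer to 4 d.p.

ρ = 1 − 6Σd² / [n(n²−1)] = 1 − 6×294 / (12×143)
  = 1 − 1764/1716 = 1 − 1.02797 ≈ -0.0280

-0.0280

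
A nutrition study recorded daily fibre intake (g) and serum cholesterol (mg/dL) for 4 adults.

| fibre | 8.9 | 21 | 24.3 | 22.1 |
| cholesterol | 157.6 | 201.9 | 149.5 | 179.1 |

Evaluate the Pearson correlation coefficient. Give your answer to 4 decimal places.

0.2213

n = 4, Σx = 76.3, Σy = 688.1, Σx² = 1599.11, Σy² = 120028.43, Σxy = 13233.5
nΣxy − ΣxΣy = 52934 − 52502.03 = 431.97
nΣx² − (Σx)² = 6396.44 − 5821.69 = 574.75; nΣy² − (Σy)² = 480113.72 − 473481.61 = 6632.11
r = 431.97 / √(574.75 × 6632.11) = 431.97 / 1952.3845 ≈ 0.2213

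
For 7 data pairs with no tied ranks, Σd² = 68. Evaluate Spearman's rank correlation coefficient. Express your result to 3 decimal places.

-0.214

ρ = 1 − 6Σd² / [n(n²−1)] = 1 − 6×68 / (7×48)
  = 1 − 408/336 = 1 − 1.2143 ≈ -0.214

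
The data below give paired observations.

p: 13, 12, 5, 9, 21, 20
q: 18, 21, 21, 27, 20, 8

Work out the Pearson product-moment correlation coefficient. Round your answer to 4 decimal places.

n = 6, Σp = 80, Σq = 115, Σp² = 1260, Σq² = 2399, Σpq = 1414
nΣpq − ΣpΣq = 8484 − 9200 = -716
nΣp² − (Σp)² = 7560 − 6400 = 1160; nΣq² − (Σq)² = 14394 − 13225 = 1169
r = -716 / √(1160 × 1169) = -716 / 1164.4913 ≈ -0.6149

-0.6149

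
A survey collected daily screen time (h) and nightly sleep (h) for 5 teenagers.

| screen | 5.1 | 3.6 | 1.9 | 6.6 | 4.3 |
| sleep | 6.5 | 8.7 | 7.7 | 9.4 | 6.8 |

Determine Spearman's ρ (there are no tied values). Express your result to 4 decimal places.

Rank screen: 4, 2, 1, 5, 3
Rank sleep: 1, 4, 3, 5, 2
d = rank(screen) − rank(sleep): 3, -2, -2, 0, 1; Σd² = 18
ρ = 1 − 6Σd² / [n(n²−1)] = 1 − 6×18 / (5×24) = 1 − 108/120 ≈ 0.1000

0.1000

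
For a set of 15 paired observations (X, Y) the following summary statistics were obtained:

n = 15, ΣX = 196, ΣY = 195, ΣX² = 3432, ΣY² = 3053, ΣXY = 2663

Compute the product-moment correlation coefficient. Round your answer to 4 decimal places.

r = (nΣXY − ΣXΣY) / √[(nΣX² − (ΣX)²)(nΣY² − (ΣY)²)]
Numerator: 15×2663 − 196×195 = 1725
Denominator: √[(51480 − 38416)(45795 − 38025)] = √[13064 × 7770] = 10075.0821
r = 1725 / 10075.0821 ≈ 0.1712

0.1712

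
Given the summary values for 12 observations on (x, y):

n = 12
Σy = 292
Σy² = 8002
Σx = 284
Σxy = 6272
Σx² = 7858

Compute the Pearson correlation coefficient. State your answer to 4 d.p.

r = (nΣxy − ΣxΣy) / √[(nΣx² − (Σx)²)(nΣy² − (Σy)²)]
Numerator: 12×6272 − 284×292 = -7664
Denominator: √[(94296 − 80656)(96024 − 85264)] = √[13640 × 10760] = 12114.7183
r = -7664 / 12114.7183 ≈ -0.6326

-0.6326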